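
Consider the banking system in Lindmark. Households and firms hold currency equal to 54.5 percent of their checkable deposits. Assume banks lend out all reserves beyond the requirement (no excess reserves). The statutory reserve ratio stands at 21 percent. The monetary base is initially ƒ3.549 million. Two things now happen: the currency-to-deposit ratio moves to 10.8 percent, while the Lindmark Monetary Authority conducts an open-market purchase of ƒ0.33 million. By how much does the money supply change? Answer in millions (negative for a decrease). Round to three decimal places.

ƒ6.253 million

Before: m₁ = (1 + 0.545) / (0.21 + 0.545) ≈ 2.04636, MB₁ = 3.549, so M₁ = 2.04636 × 3.549 ≈ 7.2625 million.
After: m₂ = (1 + 0.108) / (0.21 + 0.108) ≈ 3.48428, MB₂ = 3.549 + 0.33 = 3.879, so M₂ = 3.48428 × 3.879 ≈ 13.5155 million.
ΔM = M₂ − M₁ = 13.5155 − 7.2625 = 6.253 million.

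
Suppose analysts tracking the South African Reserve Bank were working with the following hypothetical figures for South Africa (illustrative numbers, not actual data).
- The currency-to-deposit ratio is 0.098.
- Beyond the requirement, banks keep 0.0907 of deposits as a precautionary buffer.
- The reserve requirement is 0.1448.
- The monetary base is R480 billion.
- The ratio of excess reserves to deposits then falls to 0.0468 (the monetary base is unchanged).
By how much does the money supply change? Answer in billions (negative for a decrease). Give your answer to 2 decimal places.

R239.56 billion

Initially m₁ = (1 + 0.098) / (0.1448 + 0.0907 + 0.098) ≈ 3.292354, so M₁ = 3.292354 × 480 ≈ 1580.3299 billion.
After the change m₂ = (1 + 0.098) / (0.1448 + 0.0468 + 0.098) ≈ 3.791436, so M₂ = 3.791436 × 480 ≈ 1819.8893 billion.
ΔM = M₂ − M₁ = 1819.8893 − 1580.3299 = 239.5594 billion.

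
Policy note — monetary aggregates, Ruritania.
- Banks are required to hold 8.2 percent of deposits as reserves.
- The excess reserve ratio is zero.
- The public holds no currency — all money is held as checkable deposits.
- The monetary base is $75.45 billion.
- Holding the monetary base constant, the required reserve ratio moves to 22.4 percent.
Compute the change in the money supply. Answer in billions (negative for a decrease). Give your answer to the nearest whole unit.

-583 billion

Initially m₁ = 1 / (0.082) ≈ 12.1951, so M₁ = 12.1951 × 75.45 ≈ 920.1203 billion.
After the change m₂ = 1 / (0.224) ≈ 4.4643, so M₂ = 4.4643 × 75.45 ≈ 336.8314 billion.
ΔM = M₂ − M₁ = 336.8314 − 920.1203 = -583.2889 billion.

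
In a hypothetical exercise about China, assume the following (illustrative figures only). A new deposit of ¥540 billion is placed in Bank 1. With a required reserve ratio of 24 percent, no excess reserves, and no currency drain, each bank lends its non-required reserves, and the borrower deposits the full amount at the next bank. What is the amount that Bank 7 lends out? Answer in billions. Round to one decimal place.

Each bank lends a fraction (1 − rr) = 0.7600 of the deposit it receives, so Bank 7 receives 540·0.7600^6 and lends 540·0.7600^7 ≈ 79.0841 billion.

¥79.1 billion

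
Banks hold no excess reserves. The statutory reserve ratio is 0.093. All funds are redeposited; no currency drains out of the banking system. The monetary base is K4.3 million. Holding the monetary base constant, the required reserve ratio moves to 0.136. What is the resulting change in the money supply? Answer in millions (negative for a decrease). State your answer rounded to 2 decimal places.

-14.62 million

Initially m₁ = 1 / (0.093) ≈ 10.7527, so M₁ = 10.7527 × 4.3 ≈ 46.2366 million.
After the change m₂ = 1 / (0.136) ≈ 7.3529, so M₂ = 7.3529 × 4.3 ≈ 31.6175 million.
ΔM = M₂ − M₁ = 31.6175 − 46.2366 = -14.6191 million.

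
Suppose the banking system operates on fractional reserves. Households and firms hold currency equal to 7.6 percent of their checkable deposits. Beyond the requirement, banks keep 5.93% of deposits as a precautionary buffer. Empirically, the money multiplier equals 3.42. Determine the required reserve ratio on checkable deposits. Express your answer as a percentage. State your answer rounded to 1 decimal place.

Using m = 3.42. Since m = (1 + c)/(c + rr + e), the denominator satisfies c + rr + e = (1 + c)/m = (1 + 0.076) / 3.42 ≈ 0.314620.
With c = 0.076 and e = 0.0593, the required reserve ratio on checkable deposits is 0.314620 − 0.076 − 0.0593 = 0.17932.

17.9%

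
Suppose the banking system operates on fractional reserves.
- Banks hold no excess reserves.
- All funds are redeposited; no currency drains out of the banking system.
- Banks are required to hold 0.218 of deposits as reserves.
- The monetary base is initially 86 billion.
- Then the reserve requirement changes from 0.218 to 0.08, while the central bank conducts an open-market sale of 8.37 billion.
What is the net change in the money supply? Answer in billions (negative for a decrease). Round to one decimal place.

575.9 billion

Before: m₁ = 1 / (0.218) ≈ 4.5872, MB₁ = 86, so M₁ = 4.5872 × 86 = 394.4992 billion.
After: m₂ = 1 / (0.08) = 12.5, MB₂ = 86 − 8.37 = 77.63, so M₂ = 12.5 × 77.63 = 970.375 billion.
ΔM = M₂ − M₁ = 970.375 − 394.4992 = 575.8758 billion.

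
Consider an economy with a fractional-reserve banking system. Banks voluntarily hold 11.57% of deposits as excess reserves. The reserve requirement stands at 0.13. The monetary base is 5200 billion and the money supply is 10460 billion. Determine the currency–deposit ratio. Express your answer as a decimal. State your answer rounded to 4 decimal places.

0.5000

Using m = M/MB = 10460/5200 ≈ 2.011538. From m = (1 + c)/(c + rr + e), rearranging gives 1 + c = m·(c + rr + e), so c·(1 − m) = m·(rr + e) − 1.
Hence c = [m·(rr + e) − 1]/(1 − m) = [2.011538 × (0.13 + 0.1157) − 1] / (1 − 2.011538) ≈ 0.499996.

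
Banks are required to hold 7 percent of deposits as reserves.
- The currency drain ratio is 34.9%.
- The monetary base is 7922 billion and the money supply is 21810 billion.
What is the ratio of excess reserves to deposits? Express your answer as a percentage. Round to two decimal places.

Using m = M/MB = 21810/7922 ≈ 2.753093. Since m = (1 + c)/(c + rr + e), the denominator satisfies c + rr + e = (1 + c)/m = (1 + 0.349) / 2.753093 ≈ 0.489994.
With c = 0.349 and rr = 0.07, the ratio of excess reserves to deposits is 0.489994 − 0.349 − 0.07 = 0.070994.

7.10%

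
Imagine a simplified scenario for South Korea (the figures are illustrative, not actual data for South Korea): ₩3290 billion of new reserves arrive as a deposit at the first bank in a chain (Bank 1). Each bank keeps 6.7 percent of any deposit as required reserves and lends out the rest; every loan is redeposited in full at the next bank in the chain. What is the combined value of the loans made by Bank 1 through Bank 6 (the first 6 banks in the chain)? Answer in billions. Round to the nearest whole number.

₩15595 billion

Bank i lends (1 − rr)^i of the original deposit: Bank 1 lends 3290·0.9330 = 3069.5700, Bank 2 lends 3290·0.9330² ≈ 2863.9088, and so on.
Summing a geometric series: total = 3290·[0.9330·(1 − 0.9330^6) / (1 − 0.9330)] ≈ 15594.6069 billion.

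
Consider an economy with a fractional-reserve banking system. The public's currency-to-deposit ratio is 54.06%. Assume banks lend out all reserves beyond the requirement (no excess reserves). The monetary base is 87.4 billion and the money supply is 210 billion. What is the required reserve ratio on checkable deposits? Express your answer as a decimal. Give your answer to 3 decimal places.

0.101

Using m = M/MB = 210/87.4 ≈ 2.402746. Since m = (1 + c)/(c + rr + e), the denominator satisfies c + rr + e = (1 + c)/m = (1 + 0.5406) / 2.402746 ≈ 0.641183.
With c = 0.5406 and e = 0, the required reserve ratio on checkable deposits is 0.641183 − 0.5406 − 0 = 0.100583.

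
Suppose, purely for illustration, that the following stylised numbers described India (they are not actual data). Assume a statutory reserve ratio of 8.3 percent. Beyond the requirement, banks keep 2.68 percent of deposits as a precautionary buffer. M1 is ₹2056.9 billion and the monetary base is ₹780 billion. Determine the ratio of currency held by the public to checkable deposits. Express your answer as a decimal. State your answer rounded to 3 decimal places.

Using m = M/MB = 2056.9/780 ≈ 2.637051. From m = (1 + c)/(c + rr + e), rearranging gives 1 + c = m·(c + rr + e), so c·(1 − m) = m·(rr + e) − 1.
Hence c = [m·(rr + e) − 1]/(1 − m) = [2.637051 × (0.083 + 0.0268) − 1] / (1 − 2.637051) ≈ 0.433983.

0.434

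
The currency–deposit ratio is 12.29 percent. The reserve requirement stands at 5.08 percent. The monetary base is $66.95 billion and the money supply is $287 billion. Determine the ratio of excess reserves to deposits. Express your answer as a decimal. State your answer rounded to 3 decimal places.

Using m = M/MB = 287/66.95 ≈ 4.286781. Since m = (1 + c)/(c + rr + e), the denominator satisfies c + rr + e = (1 + c)/m = (1 + 0.1229) / 4.286781 ≈ 0.261945.
With c = 0.1229 and rr = 0.0508, the ratio of excess reserves to deposits is 0.261945 − 0.1229 − 0.0508 = 0.088245.

0.088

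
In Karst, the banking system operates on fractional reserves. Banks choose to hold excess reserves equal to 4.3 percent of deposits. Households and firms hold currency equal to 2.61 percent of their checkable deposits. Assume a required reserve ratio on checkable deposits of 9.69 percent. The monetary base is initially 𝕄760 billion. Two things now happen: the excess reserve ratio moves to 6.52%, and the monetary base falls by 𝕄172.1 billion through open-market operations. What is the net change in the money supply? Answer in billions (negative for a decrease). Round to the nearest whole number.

Before: m₁ = (1 + 0.0261) / (0.0969 + 0.043 + 0.0261) ≈ 6.1813, MB₁ = 760, so M₁ = 6.1813 × 760 = 4697.788 billion.
After: m₂ = (1 + 0.0261) / (0.0969 + 0.0652 + 0.0261) ≈ 5.4522, MB₂ = 760 − 172.1 = 587.9, so M₂ = 5.4522 × 587.9 ≈ 3205.3484 billion.
ΔM = M₂ − M₁ = 3205.3484 − 4697.788 = -1492.4396 billion.

-1492 billion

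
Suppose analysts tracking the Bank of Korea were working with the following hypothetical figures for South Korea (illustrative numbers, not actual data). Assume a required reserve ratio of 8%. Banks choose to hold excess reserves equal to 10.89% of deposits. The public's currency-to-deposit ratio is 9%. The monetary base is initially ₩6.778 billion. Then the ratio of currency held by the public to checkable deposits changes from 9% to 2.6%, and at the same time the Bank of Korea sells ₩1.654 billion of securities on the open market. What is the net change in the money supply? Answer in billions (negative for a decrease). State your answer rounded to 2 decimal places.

Before: m₁ = (1 + 0.09) / (0.08 + 0.1089 + 0.09) ≈ 3.9082, MB₁ = 6.778, so M₁ = 3.9082 × 6.778 ≈ 26.4898 billion.
After: m₂ = (1 + 0.026) / (0.08 + 0.1089 + 0.026) ≈ 4.7743, MB₂ = 6.778 − 1.654 = 5.124, so M₂ = 4.7743 × 5.124 ≈ 24.4635 billion.
ΔM = M₂ − M₁ = 24.4635 − 26.4898 = -2.0263 billion.

-2.03 billion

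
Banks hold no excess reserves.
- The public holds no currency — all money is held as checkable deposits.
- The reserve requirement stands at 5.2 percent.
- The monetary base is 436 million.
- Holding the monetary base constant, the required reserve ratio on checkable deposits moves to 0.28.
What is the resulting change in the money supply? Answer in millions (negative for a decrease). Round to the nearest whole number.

-6827 million

Initially m₁ = 1 / (0.052) ≈ 19.2308, so M₁ = 19.2308 × 436 = 8384.6288 million.
After the change m₂ = 1 / (0.28) ≈ 3.5714, so M₂ = 3.5714 × 436 = 1557.1304 million.
ΔM = M₂ − M₁ = 1557.1304 − 8384.6288 = -6827.4984 million.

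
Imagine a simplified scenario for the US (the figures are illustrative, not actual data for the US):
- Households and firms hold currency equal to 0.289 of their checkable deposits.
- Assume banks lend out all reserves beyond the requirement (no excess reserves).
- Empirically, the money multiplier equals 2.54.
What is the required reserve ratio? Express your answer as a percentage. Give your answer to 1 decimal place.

21.8%

Using m = 2.54. Since m = (1 + c)/(c + rr + e), the denominator satisfies c + rr + e = (1 + c)/m = (1 + 0.289) / 2.54 ≈ 0.507480.
With c = 0.289 and e = 0, the required reserve ratio is 0.507480 − 0.289 − 0 = 0.21848.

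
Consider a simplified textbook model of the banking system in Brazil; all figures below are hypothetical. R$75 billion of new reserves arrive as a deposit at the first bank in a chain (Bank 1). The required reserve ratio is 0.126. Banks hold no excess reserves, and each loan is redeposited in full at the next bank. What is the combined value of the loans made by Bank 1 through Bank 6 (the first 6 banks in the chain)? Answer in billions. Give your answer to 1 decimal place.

Bank i lends (1 − rr)^i of the original deposit: Bank 1 lends 75·0.8740 = 65.5500, Bank 2 lends 75·0.8740² = 57.2907, and so on.
Summing a geometric series: total = 75·[0.8740·(1 − 0.8740^6) / (1 − 0.8740)] ≈ 288.3541 billion.

R$288.4 billion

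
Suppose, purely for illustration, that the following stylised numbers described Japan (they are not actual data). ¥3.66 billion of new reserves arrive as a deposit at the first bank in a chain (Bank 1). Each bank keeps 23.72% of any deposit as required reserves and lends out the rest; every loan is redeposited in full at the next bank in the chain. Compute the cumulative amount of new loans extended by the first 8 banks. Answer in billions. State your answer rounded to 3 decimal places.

¥10.421 billion

Bank i lends (1 − rr)^i of the original deposit: Bank 1 lends 3.66·0.7628 ≈ 2.7918, Bank 2 lends 3.66·0.7628² ≈ 2.1296, and so on.
Summing a geometric series: total = 3.66·[0.7628·(1 − 0.7628^8) / (1 − 0.7628)] ≈ 10.4209 billion.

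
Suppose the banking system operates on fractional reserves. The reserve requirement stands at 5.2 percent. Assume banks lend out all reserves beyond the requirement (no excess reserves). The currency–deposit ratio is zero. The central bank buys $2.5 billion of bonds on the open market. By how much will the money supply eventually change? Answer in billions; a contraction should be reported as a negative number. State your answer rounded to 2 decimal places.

$48.08 billion

The simple money multiplier is m = 1/rr = 1/0.052 ≈ 19.2308.
An open-market purchase increases the monetary base by 2.5 billion, so ΔM = m × ΔMB = 19.2308 × 2.5 = 48.077 billion.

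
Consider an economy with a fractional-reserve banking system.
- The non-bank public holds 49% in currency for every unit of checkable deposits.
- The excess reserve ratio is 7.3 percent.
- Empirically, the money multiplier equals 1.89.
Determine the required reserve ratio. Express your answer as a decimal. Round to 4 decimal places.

Using m = 1.89. Since m = (1 + c)/(c + rr + e), the denominator satisfies c + rr + e = (1 + c)/m = (1 + 0.49) / 1.89 ≈ 0.788360.
With c = 0.49 and e = 0.073, the required reserve ratio is 0.788360 − 0.49 − 0.073 = 0.22536.

0.2254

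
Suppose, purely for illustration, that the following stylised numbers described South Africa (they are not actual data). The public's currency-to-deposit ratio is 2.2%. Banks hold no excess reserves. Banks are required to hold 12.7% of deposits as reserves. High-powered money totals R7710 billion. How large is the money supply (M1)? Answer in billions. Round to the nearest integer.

The money multiplier is m = (1 + c) / (rr + c) = (1 + 0.022) / (0.127 + 0.022) ≈ 6.85906.
So M = m × MB = 6.85906 × 7710 = 52883.3526 billion.

R52883 billion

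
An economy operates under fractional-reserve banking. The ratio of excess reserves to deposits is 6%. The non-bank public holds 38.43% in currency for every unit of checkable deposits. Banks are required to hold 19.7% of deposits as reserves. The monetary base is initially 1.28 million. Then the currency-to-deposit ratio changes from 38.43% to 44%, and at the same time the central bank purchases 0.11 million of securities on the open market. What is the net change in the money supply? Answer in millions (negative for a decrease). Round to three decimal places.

0.109 million

Before: m₁ = (1 + 0.3843) / (0.197 + 0.06 + 0.3843) ≈ 2.15858, MB₁ = 1.28, so M₁ = 2.15858 × 1.28 ≈ 2.763 million.
After: m₂ = (1 + 0.44) / (0.197 + 0.06 + 0.44) ≈ 2.06600, MB₂ = 1.28 + 0.11 = 1.39, so M₂ = 2.06600 × 1.39 ≈ 2.8717 million.
ΔM = M₂ − M₁ = 2.8717 − 2.763 = 0.1087 million.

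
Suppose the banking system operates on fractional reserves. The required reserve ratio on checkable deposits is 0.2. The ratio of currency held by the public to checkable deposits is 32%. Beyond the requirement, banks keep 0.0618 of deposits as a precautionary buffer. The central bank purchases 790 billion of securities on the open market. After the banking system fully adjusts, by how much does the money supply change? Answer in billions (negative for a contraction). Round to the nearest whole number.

The money multiplier is m = (1 + c) / (rr + e + c) = (1 + 0.32) / (0.2 + 0.0618 + 0.32) ≈ 2.2688.
The purchase adds 790 billion of base, so ΔM = m × ΔMB = 2.2688 × (+790) = 1792.352 billion.

1792 billion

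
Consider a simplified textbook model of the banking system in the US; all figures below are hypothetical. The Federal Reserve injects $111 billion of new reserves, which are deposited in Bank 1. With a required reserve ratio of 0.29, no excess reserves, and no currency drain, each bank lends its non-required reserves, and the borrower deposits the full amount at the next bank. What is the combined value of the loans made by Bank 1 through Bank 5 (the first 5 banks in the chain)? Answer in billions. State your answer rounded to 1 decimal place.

Bank i lends (1 − rr)^i of the original deposit: Bank 1 lends 111·0.7100 = 78.8100, Bank 2 lends 111·0.7100² = 55.9551, and so on.
Summing a geometric series: total = 111·[0.7100·(1 − 0.7100^5) / (1 − 0.7100)] ≈ 222.7271 billion.

$222.7 billion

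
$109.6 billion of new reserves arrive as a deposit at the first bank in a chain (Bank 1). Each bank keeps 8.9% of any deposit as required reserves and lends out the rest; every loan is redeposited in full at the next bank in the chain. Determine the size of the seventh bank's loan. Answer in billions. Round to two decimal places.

Each bank lends a fraction (1 − rr) = 0.9110 of the deposit it receives, so Bank 7 receives 109.6·0.9110^6 and lends 109.6·0.9110^7 ≈ 57.0741 billion.

$57.07 billion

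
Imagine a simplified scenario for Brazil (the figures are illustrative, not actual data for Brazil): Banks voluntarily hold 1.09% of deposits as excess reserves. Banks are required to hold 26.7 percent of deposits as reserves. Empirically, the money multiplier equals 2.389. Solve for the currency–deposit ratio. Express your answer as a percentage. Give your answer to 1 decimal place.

24.2%

Using m = 2.389. From m = (1 + c)/(c + rr + e), rearranging gives 1 + c = m·(c + rr + e), so c·(1 − m) = m·(rr + e) − 1.
Hence c = [m·(rr + e) − 1]/(1 − m) = [2.389 × (0.267 + 0.0109) − 1] / (1 − 2.389) ≈ 0.241970.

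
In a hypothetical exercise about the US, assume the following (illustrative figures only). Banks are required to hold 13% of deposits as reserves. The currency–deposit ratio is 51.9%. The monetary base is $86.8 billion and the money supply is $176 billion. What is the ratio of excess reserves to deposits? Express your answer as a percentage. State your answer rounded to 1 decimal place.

Using m = M/MB = 176/86.8 ≈ 2.027650. Since m = (1 + c)/(c + rr + e), the denominator satisfies c + rr + e = (1 + c)/m = (1 + 0.519) / 2.027650 ≈ 0.749143.
With c = 0.519 and rr = 0.13, the ratio of excess reserves to deposits is 0.749143 − 0.519 − 0.13 = 0.100143.

10.0%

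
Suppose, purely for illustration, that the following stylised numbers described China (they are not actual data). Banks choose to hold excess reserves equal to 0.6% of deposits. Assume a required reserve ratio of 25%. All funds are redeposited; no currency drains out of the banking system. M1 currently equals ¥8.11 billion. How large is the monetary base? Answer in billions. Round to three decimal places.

¥2.076 billion

The money multiplier is m = 1 / (rr + e) = 1 / (0.25 + 0.006) = 3.90625.
MB = M / m = 8.11 / 3.90625 ≈ 2.0762 billion.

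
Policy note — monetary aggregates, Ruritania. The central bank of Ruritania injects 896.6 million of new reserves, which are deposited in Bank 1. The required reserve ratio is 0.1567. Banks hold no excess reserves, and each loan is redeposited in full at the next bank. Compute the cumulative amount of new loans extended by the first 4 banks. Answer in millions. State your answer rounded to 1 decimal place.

2384.9 million

Bank i lends (1 − rr)^i of the original deposit: Bank 1 lends 896.6·0.8433 ≈ 756.1028, Bank 2 lends 896.6·0.8433² ≈ 637.6215, and so on.
Summing a geometric series: total = 896.6·[0.8433·(1 − 0.8433^4) / (1 − 0.8433)] ≈ 2384.8781 million.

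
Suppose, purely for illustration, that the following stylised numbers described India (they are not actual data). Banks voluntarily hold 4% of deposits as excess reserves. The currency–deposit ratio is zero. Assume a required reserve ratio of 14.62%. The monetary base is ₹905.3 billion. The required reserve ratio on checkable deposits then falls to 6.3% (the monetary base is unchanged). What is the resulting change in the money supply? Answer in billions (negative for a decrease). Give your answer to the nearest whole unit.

Initially m₁ = 1 / (0.1462 + 0.04) ≈ 5.3706, so M₁ = 5.3706 × 905.3 ≈ 4862.0042 billion.
After the change m₂ = 1 / (0.063 + 0.04) ≈ 9.7087, so M₂ = 9.7087 × 905.3 ≈ 8789.2861 billion.
ΔM = M₂ − M₁ = 8789.2861 − 4862.0042 = 3927.2819 billion.

₹3927 billion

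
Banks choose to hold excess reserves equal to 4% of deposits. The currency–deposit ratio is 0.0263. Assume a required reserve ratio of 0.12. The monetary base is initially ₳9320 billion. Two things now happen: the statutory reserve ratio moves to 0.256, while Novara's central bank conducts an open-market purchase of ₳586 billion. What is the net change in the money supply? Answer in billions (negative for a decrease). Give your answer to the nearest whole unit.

Before: m₁ = (1 + 0.0263) / (0.12 + 0.04 + 0.0263) ≈ 5.50886, MB₁ = 9320, so M₁ = 5.50886 × 9320 = 51342.5752 billion.
After: m₂ = (1 + 0.0263) / (0.256 + 0.04 + 0.0263) ≈ 3.18430, MB₂ = 9320 + 586 = 9906, so M₂ = 3.18430 × 9906 = 31543.6758 billion.
ΔM = M₂ − M₁ = 31543.6758 − 51342.5752 = -19798.8994 billion.

-19799 billion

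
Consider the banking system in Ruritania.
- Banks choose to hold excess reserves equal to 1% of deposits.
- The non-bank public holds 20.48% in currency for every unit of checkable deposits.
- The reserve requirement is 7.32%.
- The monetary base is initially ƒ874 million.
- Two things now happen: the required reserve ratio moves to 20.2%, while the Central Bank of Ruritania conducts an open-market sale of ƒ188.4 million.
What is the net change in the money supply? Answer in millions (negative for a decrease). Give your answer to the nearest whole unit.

Before: m₁ = (1 + 0.2048) / (0.0732 + 0.01 + 0.2048) ≈ 4.1833, MB₁ = 874, so M₁ = 4.1833 × 874 = 3656.2042 million.
After: m₂ = (1 + 0.2048) / (0.202 + 0.01 + 0.2048) ≈ 2.8906, MB₂ = 874 − 188.4 = 685.6, so M₂ = 2.8906 × 685.6 ≈ 1981.7954 million.
ΔM = M₂ − M₁ = 1981.7954 − 3656.2042 = -1674.4088 million.

-1674 million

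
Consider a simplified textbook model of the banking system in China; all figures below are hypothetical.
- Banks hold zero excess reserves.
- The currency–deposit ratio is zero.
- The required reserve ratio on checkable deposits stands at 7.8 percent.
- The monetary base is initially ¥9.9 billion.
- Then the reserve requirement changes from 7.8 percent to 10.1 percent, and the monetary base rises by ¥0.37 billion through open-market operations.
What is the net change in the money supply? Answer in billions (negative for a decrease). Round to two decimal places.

Before: m₁ = 1 / (0.078) ≈ 12.82051, MB₁ = 9.9, so M₁ = 12.82051 × 9.9 ≈ 126.923 billion.
After: m₂ = 1 / (0.101) ≈ 9.90099, MB₂ = 9.9 + 0.37 = 10.27, so M₂ = 9.90099 × 10.27 ≈ 101.6832 billion.
ΔM = M₂ − M₁ = 101.6832 − 126.923 = -25.2398 billion.

-25.24 billion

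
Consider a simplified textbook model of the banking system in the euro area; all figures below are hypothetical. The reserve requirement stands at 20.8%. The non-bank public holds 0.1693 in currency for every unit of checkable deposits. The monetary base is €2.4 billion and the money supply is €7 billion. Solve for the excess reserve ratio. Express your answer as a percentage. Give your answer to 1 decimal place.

Using m = M/MB = 7/2.4 ≈ 2.916667. Since m = (1 + c)/(c + rr + e), the denominator satisfies c + rr + e = (1 + c)/m = (1 + 0.1693) / 2.916667 ≈ 0.400903.
With c = 0.1693 and rr = 0.208, the excess reserve ratio is 0.400903 − 0.1693 − 0.208 = 0.023603.

2.4%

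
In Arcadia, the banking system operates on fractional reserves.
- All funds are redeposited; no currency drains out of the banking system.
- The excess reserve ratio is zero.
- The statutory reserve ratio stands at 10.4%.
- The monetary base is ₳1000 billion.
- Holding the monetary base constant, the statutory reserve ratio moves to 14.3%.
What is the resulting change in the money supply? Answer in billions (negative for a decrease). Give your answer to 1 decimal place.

-2622.4 billion

Initially m₁ = 1 / (0.104) ≈ 9.61538, so M₁ = 9.61538 × 1000 = 9615.38 billion.
After the change m₂ = 1 / (0.143) ≈ 6.99301, so M₂ = 6.99301 × 1000 = 6993.01 billion.
ΔM = M₂ − M₁ = 6993.01 − 9615.38 = -2622.37 billion.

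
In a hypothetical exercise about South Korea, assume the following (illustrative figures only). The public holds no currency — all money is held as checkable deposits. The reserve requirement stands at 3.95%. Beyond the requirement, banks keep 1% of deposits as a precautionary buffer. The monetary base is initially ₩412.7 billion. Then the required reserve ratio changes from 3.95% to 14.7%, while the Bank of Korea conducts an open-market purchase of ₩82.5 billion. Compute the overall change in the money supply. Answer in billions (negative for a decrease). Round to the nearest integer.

-5183 billion

Before: m₁ = 1 / (0.0395 + 0.01) ≈ 20.2020, MB₁ = 412.7, so M₁ = 20.2020 × 412.7 = 8337.3654 billion.
After: m₂ = 1 / (0.147 + 0.01) ≈ 6.3694, MB₂ = 412.7 + 82.5 = 495.2, so M₂ = 6.3694 × 495.2 ≈ 3154.1269 billion.
ΔM = M₂ − M₁ = 3154.1269 − 8337.3654 = -5183.2385 billion.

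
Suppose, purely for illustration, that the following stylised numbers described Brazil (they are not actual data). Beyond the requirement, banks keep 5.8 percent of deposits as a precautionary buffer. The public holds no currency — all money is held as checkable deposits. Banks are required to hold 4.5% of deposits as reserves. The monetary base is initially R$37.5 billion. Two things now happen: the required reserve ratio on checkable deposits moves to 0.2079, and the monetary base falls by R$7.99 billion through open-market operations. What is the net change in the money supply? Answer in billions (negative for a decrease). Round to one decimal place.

-253.1 billion

Before: m₁ = 1 / (0.045 + 0.058) ≈ 9.7087, MB₁ = 37.5, so M₁ = 9.7087 × 37.5 ≈ 364.0763 billion.
After: m₂ = 1 / (0.2079 + 0.058) ≈ 3.7608, MB₂ = 37.5 − 7.99 = 29.51, so M₂ = 3.7608 × 29.51 ≈ 110.9812 billion.
ΔM = M₂ − M₁ = 110.9812 − 364.0763 = -253.0951 billion.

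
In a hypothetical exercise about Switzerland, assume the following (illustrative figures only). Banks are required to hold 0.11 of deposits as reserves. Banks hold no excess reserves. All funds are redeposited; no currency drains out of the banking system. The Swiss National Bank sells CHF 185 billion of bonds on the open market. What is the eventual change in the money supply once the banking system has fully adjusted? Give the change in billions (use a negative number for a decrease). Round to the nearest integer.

The simple money multiplier is m = 1/rr = 1/0.11 ≈ 9.0909.
An open-market sale reduces the monetary base by 185 billion, so ΔM = m × ΔMB = 9.0909 × (−185) = -1681.8165 billion.

-1682 billion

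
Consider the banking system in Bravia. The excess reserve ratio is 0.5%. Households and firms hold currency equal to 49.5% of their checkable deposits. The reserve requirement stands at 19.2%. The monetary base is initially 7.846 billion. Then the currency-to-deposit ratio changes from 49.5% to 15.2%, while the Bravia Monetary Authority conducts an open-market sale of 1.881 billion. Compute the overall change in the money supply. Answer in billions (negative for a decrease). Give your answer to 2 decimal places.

2.74 billion

Before: m₁ = (1 + 0.495) / (0.192 + 0.005 + 0.495) ≈ 2.1604, MB₁ = 7.846, so M₁ = 2.1604 × 7.846 ≈ 16.9505 billion.
After: m₂ = (1 + 0.152) / (0.192 + 0.005 + 0.152) ≈ 3.3009, MB₂ = 7.846 − 1.881 = 5.965, so M₂ = 3.3009 × 5.965 ≈ 19.6899 billion.
ΔM = M₂ − M₁ = 19.6899 − 16.9505 = 2.7394 billion.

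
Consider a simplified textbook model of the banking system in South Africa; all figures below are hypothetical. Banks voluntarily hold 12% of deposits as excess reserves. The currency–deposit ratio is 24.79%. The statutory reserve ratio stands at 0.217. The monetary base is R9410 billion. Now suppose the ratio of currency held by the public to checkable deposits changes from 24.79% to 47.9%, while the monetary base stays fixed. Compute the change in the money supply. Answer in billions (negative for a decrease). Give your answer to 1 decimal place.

-3020.9 billion

Initially m₁ = (1 + 0.2479) / (0.217 + 0.12 + 0.2479) ≈ 2.133527, so M₁ = 2.133527 × 9410 ≈ 20076.4891 billion.
After the change m₂ = (1 + 0.479) / (0.217 + 0.12 + 0.479) = 1.812500, so M₂ = 1.812500 × 9410 = 17055.625 billion.
ΔM = M₂ − M₁ = 17055.625 − 20076.4891 = -3020.8641 billion.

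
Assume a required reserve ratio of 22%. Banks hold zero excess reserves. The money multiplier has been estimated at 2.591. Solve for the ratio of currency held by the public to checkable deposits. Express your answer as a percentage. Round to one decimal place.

27.0%

Using m = 2.591. From m = (1 + c)/(c + rr + e), rearranging gives 1 + c = m·(c + rr + e), so c·(1 − m) = m·(rr + e) − 1.
Hence c = [m·(rr + e) − 1]/(1 − m) = [2.591 × (0.22 + 0) − 1] / (1 − 2.591) ≈ 0.270258.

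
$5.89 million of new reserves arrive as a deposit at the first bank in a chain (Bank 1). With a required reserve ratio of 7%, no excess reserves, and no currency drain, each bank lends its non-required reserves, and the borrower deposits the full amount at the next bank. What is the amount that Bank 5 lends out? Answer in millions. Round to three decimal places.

Each bank lends a fraction (1 − rr) = 0.9300 of the deposit it receives, so Bank 5 receives 5.89·0.9300^4 and lends 5.89·0.9300^5 ≈ 4.0976 million.

$4.098 million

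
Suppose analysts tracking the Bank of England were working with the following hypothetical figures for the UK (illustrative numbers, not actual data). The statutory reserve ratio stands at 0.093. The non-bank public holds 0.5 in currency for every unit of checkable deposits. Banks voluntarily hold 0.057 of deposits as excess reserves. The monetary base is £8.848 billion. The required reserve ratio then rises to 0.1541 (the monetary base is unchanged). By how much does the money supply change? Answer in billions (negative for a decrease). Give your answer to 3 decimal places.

-1.754 billion

Initially m₁ = (1 + 0.5) / (0.093 + 0.057 + 0.5) ≈ 2.30769, so M₁ = 2.30769 × 8.848 ≈ 20.4184 billion.
After the change m₂ = (1 + 0.5) / (0.1541 + 0.057 + 0.5) ≈ 2.10941, so M₂ = 2.10941 × 8.848 ≈ 18.6641 billion.
ΔM = M₂ − M₁ = 18.6641 − 20.4184 = -1.7543 billion.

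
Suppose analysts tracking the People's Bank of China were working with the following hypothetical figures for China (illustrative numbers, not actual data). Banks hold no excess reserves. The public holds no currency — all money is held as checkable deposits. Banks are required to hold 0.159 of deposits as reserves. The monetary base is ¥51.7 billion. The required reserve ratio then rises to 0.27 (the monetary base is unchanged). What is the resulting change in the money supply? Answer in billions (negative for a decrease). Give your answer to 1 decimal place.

Initially m₁ = 1 / (0.159) ≈ 6.2893, so M₁ = 6.2893 × 51.7 ≈ 325.1568 billion.
After the change m₂ = 1 / (0.27) ≈ 3.7037, so M₂ = 3.7037 × 51.7 ≈ 191.4813 billion.
ΔM = M₂ − M₁ = 191.4813 − 325.1568 = -133.6755 billion.

-133.7 billion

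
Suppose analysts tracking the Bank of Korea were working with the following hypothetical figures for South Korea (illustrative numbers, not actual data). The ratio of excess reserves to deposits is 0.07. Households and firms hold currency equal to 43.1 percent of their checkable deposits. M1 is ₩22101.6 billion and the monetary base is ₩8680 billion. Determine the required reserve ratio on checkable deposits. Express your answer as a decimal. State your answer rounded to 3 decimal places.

0.061

Using m = M/MB = 22101.6/8680 ≈ 2.546267. Since m = (1 + c)/(c + rr + e), the denominator satisfies c + rr + e = (1 + c)/m = (1 + 0.431) / 2.546267 ≈ 0.561999.
With c = 0.431 and e = 0.07, the required reserve ratio on checkable deposits is 0.561999 − 0.431 − 0.07 = 0.060999.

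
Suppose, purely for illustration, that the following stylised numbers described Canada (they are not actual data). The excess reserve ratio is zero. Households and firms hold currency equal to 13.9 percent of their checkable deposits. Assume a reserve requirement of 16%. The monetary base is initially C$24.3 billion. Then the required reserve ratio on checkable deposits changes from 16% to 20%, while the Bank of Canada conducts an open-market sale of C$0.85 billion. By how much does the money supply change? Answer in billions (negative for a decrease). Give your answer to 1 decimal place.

Before: m₁ = (1 + 0.139) / (0.16 + 0.139) ≈ 3.8094, MB₁ = 24.3, so M₁ = 3.8094 × 24.3 ≈ 92.5684 billion.
After: m₂ = (1 + 0.139) / (0.2 + 0.139) ≈ 3.3599, MB₂ = 24.3 − 0.85 = 23.45, so M₂ = 3.3599 × 23.45 ≈ 78.7897 billion.
ΔM = M₂ − M₁ = 78.7897 − 92.5684 = -13.7787 billion.

-13.8 billion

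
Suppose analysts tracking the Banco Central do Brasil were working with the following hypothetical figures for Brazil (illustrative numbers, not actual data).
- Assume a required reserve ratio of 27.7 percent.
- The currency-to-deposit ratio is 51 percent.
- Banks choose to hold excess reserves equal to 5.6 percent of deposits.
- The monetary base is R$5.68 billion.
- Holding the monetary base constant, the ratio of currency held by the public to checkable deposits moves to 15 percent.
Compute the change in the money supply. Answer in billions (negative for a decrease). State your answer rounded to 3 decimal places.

R$3.350 billion

Initially m₁ = (1 + 0.51) / (0.277 + 0.056 + 0.51) ≈ 1.79122, so M₁ = 1.79122 × 5.68 ≈ 10.1741 billion.
After the change m₂ = (1 + 0.15) / (0.277 + 0.056 + 0.15) ≈ 2.38095, so M₂ = 2.38095 × 5.68 ≈ 13.5238 billion.
ΔM = M₂ − M₁ = 13.5238 − 10.1741 = 3.3497 billion.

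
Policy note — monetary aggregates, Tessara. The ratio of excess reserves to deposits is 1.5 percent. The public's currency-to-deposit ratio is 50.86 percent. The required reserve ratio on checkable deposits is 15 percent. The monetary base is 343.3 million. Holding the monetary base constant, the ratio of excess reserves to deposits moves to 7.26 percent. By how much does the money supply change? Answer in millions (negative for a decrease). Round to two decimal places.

-60.57 million

Initially m₁ = (1 + 0.5086) / (0.15 + 0.015 + 0.5086) ≈ 2.239608, so M₁ = 2.239608 × 343.3 ≈ 768.8574 million.
After the change m₂ = (1 + 0.5086) / (0.15 + 0.0726 + 0.5086) ≈ 2.063184, so M₂ = 2.063184 × 343.3 ≈ 708.2911 million.
ΔM = M₂ − M₁ = 708.2911 − 768.8574 = -60.5663 million.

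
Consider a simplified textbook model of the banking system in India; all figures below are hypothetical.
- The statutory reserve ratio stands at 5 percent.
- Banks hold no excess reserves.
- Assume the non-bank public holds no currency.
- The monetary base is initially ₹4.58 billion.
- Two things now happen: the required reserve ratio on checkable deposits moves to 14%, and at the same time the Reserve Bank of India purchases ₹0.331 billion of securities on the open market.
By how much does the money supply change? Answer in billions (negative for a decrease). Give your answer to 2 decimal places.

-56.52 billion

Before: m₁ = 1 / (0.05) = 20, MB₁ = 4.58, so M₁ = 20 × 4.58 = 91.6 billion.
After: m₂ = 1 / (0.14) ≈ 7.1429, MB₂ = 4.58 + 0.331 = 4.911, so M₂ = 7.1429 × 4.911 ≈ 35.0788 billion.
ΔM = M₂ − M₁ = 35.0788 − 91.6 = -56.5212 billion.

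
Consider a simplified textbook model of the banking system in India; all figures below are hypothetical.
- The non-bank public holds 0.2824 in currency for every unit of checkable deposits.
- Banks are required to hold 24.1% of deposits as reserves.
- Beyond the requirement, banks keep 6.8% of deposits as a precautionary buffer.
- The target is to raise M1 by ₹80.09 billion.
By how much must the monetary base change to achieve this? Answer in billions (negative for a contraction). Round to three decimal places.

The money multiplier is m = (1 + c) / (rr + e + c) = (1 + 0.2824) / (0.241 + 0.068 + 0.2824) ≈ 2.168414.
ΔMB = ΔM / m = (+80.09) / 2.168414 ≈ 36.9348 billion.

₹36.935 billion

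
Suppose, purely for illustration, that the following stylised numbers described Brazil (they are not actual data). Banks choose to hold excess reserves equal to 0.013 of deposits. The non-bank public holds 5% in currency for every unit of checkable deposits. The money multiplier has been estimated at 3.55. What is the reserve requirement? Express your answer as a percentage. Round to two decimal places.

23.28%

Using m = 3.55. Since m = (1 + c)/(c + rr + e), the denominator satisfies c + rr + e = (1 + c)/m = (1 + 0.05) / 3.55 ≈ 0.295775.
With c = 0.05 and e = 0.013, the reserve requirement is 0.295775 − 0.05 − 0.013 = 0.232775.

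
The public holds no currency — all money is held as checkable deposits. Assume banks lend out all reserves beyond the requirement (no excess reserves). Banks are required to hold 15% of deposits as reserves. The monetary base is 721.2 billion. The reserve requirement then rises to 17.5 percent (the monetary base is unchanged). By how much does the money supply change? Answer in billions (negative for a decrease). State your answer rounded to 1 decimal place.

Initially m₁ = 1 / (0.15) ≈ 6.66667, so M₁ = 6.66667 × 721.2 ≈ 4808.0024 billion.
After the change m₂ = 1 / (0.175) ≈ 5.71429, so M₂ = 5.71429 × 721.2 ≈ 4121.1459 billion.
ΔM = M₂ − M₁ = 4121.1459 − 4808.0024 = -686.8565 billion.

-686.9 billion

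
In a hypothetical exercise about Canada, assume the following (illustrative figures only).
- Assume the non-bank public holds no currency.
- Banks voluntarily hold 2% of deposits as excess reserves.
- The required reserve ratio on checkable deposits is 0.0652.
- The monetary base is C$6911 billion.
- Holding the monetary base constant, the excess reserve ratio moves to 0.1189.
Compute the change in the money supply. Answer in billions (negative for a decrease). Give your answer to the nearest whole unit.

-43576 billion

Initially m₁ = 1 / (0.0652 + 0.02) ≈ 11.73709, so M₁ = 11.73709 × 6911 ≈ 81115.029 billion.
After the change m₂ = 1 / (0.0652 + 0.1189) ≈ 5.43183, so M₂ = 5.43183 × 6911 ≈ 37539.3771 billion.
ΔM = M₂ − M₁ = 37539.3771 − 81115.029 = -43575.6519 billion.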